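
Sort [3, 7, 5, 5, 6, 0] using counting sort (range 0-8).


Count array: [1, 0, 0, 1, 0, 2, 1, 1, 0]
Reconstruct: [0, 3, 5, 5, 6, 7]


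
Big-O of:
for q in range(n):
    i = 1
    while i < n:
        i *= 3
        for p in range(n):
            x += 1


Per nesting level: O(n) * O(log n) * O(n) = O(n^2 log n)
Complexity: O(n^2 log n)


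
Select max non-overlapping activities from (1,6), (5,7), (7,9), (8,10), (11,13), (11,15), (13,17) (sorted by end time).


Greedy: pick earliest-ending, then skip overlaps.
Selected (4 activities): [(1, 6), (7, 9), (11, 13), (13, 17)]


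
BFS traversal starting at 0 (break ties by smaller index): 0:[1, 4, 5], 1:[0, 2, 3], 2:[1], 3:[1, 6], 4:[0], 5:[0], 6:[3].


BFS queue: start with [0]
Visit order: [0, 1, 4, 5, 2, 3, 6]


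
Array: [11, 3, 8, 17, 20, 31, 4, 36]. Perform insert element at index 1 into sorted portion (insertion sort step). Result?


After one pass: [3, 11, 8, 17, 20, 31, 4, 36]


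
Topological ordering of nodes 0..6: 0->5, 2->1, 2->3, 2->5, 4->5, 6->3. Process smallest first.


Kahn's algorithm, process smallest node first
Order: [0, 2, 1, 4, 5, 6, 3]


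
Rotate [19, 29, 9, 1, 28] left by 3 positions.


Left rotate by 3: [1, 28, 19, 29, 9]


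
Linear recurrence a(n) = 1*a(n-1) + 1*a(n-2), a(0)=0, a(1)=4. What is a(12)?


Build bottom-up:
...a(10)=220, a(11)=356, a(12)=1*356+1*220=576


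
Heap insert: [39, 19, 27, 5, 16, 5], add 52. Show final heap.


Append 52: [39, 19, 27, 5, 16, 5, 52]
Bubble up: swap idx 6(52) with idx 2(27); swap idx 2(52) with idx 0(39)
Result: [52, 19, 39, 5, 16, 5, 27]


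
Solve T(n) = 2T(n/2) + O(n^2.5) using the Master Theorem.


a=2, b=2, c=2.5. log_2(2)=1 < c=2.5. Case 3: O(n^c) = O(n^2.500)
Complexity: O(n^2.500)


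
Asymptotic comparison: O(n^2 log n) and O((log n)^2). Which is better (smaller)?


polylogarithmic grows slower than n^2 log n
O((log n)^2) is asymptotically smaller; O(n^2 log n) grows faster


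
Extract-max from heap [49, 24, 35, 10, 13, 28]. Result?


Max = 49
Replace root with last, heapify down
Resulting heap: [35, 24, 28, 10, 13]


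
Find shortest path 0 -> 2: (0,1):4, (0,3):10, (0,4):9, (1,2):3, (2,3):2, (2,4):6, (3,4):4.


Dijkstra from 0:
Distances: {0: 0, 1: 4, 2: 7, 3: 9, 4: 9}
Shortest distance to 2 = 7, path = [0, 1, 2]


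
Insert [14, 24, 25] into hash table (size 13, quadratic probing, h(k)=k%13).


Insertions: 14->slot 1; 24->slot 11; 25->slot 12
Table: [None, 14, None, None, None, None, None, None, None, None, None, 24, 25]


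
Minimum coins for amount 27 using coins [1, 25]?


dp[0]=0; dp[i]=1+min(dp[i-c] for c in coins)
...dp[22]=22, dp[23]=23, dp[24]=24, dp[25]=1, dp[26]=2, dp[27]=3
Minimum coins for 27 = 3


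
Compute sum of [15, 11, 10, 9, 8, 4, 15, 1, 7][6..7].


Prefix sums: [0, 15, 26, 36, 45, 53, 57, 72, 73, 80]
Sum[6..7] = prefix[8] - prefix[6] = 73 - 57 = 16


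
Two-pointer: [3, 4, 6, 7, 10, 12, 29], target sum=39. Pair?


Two pointers: lo=0, hi=6
Found pair: (10, 29) summing to 39


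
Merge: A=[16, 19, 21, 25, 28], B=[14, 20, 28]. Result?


Compare heads, take smaller each step.
Merged: [14, 16, 19, 20, 21, 25, 28, 28]


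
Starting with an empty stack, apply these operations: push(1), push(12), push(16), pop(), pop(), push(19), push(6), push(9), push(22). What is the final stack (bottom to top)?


push(1) -> [1]
push(12) -> [1, 12]
push(16) -> [1, 12, 16]
pop() returns 16 -> [1, 12]
pop() returns 12 -> [1]
push(19) -> [1, 19]
push(6) -> [1, 19, 6]
push(9) -> [1, 19, 6, 9]
push(22) -> [1, 19, 6, 9, 22]
Final stack (bottom to top): [1, 19, 6, 9, 22]


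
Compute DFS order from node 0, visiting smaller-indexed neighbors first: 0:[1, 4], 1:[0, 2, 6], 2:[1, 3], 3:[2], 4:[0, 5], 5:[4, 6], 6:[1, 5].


DFS stack-based: start with [0]
Visit order: [0, 1, 2, 3, 6, 5, 4]


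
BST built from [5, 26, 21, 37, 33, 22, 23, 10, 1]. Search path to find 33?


BST root = 5
Search for 33: compare at each node
Path: [5, 26, 37, 33]


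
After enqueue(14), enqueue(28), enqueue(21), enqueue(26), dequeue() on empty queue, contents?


enqueue(14) -> [14]
enqueue(28) -> [14, 28]
enqueue(21) -> [14, 28, 21]
enqueue(26) -> [14, 28, 21, 26]
dequeue() returns 14 -> [28, 21, 26]
Final queue (front to back): [28, 21, 26]


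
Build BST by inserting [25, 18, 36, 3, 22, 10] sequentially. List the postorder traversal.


Root = 25; build tree by BST insertion.
Postorder traversal: [10, 3, 22, 18, 36, 25]


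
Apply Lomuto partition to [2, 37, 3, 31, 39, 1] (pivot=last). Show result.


Elements <= 1 go left of pivot.
Result: [1, 37, 3, 31, 39, 2], pivot at index 0


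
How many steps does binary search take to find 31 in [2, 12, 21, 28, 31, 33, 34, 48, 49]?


Search for 31:
[0,8] mid=4 arr[4]=31
Total: 1 comparisons


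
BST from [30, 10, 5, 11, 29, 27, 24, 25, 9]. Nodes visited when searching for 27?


BST root = 30
Search for 27: compare at each node
Path: [30, 10, 11, 29, 27]


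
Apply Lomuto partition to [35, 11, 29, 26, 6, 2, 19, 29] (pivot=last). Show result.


Elements <= 29 go left of pivot.
Result: [11, 29, 26, 6, 2, 19, 29, 35], pivot at index 6


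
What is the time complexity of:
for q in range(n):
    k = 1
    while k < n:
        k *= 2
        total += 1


Per nesting level: O(n) * O(log n) = O(n log n)
Complexity: O(n log n)


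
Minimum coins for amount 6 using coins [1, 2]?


dp[0]=0; dp[i]=1+min(dp[i-c] for c in coins)
...dp[1]=1, dp[2]=1, dp[3]=2, dp[4]=2, dp[5]=3, dp[6]=3
Minimum coins for 6 = 3


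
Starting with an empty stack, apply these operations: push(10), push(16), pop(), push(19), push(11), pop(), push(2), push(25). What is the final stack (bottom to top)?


push(10) -> [10]
push(16) -> [10, 16]
pop() returns 16 -> [10]
push(19) -> [10, 19]
push(11) -> [10, 19, 11]
pop() returns 11 -> [10, 19]
push(2) -> [10, 19, 2]
push(25) -> [10, 19, 2, 25]
Final stack (bottom to top): [10, 19, 2, 25]


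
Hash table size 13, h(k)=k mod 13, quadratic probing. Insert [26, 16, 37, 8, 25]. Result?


Insertions: 26->slot 0; 16->slot 3; 37->slot 11; 8->slot 8; 25->slot 12
Table: [26, None, None, 16, None, None, None, None, 8, None, None, 37, 25]


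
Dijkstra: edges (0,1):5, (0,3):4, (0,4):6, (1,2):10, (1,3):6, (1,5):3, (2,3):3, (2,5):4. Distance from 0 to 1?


Dijkstra from 0:
Distances: {0: 0, 1: 5, 2: 7, 3: 4, 4: 6, 5: 8}
Shortest distance to 1 = 5, path = [0, 1]


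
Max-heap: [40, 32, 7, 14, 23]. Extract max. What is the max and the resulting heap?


Max = 40
Replace root with last, heapify down
Resulting heap: [32, 23, 7, 14]


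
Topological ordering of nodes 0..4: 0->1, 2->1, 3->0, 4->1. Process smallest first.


Kahn's algorithm, process smallest node first
Order: [2, 3, 0, 4, 1]


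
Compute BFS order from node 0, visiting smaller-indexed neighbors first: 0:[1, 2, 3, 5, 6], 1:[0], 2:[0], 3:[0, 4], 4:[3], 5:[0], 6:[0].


BFS queue: start with [0]
Visit order: [0, 1, 2, 3, 5, 6, 4]


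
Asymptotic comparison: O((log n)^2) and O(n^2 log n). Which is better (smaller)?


polylogarithmic grows slower than n^2 log n
O((log n)^2) is asymptotically smaller; O(n^2 log n) grows faster


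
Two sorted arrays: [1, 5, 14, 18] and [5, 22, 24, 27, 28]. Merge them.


Compare heads, take smaller each step.
Merged: [1, 5, 5, 14, 18, 22, 24, 27, 28]


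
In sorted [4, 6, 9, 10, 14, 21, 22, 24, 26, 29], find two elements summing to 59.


Two pointers: lo=0, hi=9
No pair sums to 59


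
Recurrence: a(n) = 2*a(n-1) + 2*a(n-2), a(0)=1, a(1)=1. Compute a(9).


Build bottom-up:
...a(7)=568, a(8)=1552, a(9)=2*1552+2*568=4240


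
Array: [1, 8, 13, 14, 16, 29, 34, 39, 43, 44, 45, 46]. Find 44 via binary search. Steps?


Search for 44:
[0,11] mid=5 arr[5]=29
[6,11] mid=8 arr[8]=43
[9,11] mid=10 arr[10]=45
[9,9] mid=9 arr[9]=44
Total: 4 comparisons


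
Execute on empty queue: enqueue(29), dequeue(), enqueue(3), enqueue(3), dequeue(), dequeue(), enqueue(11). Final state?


enqueue(29) -> [29]
dequeue() returns 29 -> []
enqueue(3) -> [3]
enqueue(3) -> [3, 3]
dequeue() returns 3 -> [3]
dequeue() returns 3 -> []
enqueue(11) -> [11]
Final queue (front to back): [11]


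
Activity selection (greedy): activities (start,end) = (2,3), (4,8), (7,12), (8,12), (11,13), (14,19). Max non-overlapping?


Greedy: pick earliest-ending, then skip overlaps.
Selected (4 activities): [(2, 3), (4, 8), (8, 12), (14, 19)]


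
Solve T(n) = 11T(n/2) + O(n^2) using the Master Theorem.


a=11, b=2, c=2. log_2(11)=3.459 > c=2. Case 1: O(n^log_b(a)) = O(n^3.459)
Complexity: O(n^3.459)


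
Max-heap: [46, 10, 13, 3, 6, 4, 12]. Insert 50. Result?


Append 50: [46, 10, 13, 3, 6, 4, 12, 50]
Bubble up: swap idx 7(50) with idx 3(3); swap idx 3(50) with idx 1(10); swap idx 1(50) with idx 0(46)
Result: [50, 46, 13, 10, 6, 4, 12, 3]


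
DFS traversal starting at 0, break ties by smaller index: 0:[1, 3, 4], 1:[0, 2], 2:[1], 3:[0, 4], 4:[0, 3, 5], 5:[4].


DFS stack-based: start with [0]
Visit order: [0, 1, 2, 3, 4, 5]


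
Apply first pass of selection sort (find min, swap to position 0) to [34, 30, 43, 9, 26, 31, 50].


After one pass: [9, 30, 43, 34, 26, 31, 50]


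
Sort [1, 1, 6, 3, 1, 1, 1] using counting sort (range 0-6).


Count array: [0, 5, 0, 1, 0, 0, 1]
Reconstruct: [1, 1, 1, 1, 1, 3, 6]


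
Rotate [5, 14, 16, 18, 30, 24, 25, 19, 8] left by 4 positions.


Left rotate by 4: [30, 24, 25, 19, 8, 5, 14, 16, 18]


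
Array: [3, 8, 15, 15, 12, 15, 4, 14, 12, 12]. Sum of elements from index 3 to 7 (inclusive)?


Prefix sums: [0, 3, 11, 26, 41, 53, 68, 72, 86, 98, 110]
Sum[3..7] = prefix[8] - prefix[3] = 86 - 26 = 60


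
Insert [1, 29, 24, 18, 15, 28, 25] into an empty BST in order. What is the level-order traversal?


Root = 1; build tree by BST insertion.
Level-Order traversal: [1, 29, 24, 18, 28, 15, 25]


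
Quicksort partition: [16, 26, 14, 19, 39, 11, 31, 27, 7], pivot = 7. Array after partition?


Elements <= 7 go left of pivot.
Result: [7, 26, 14, 19, 39, 11, 31, 27, 16], pivot at index 0


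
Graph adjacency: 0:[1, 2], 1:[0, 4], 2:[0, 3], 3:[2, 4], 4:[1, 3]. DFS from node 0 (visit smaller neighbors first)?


DFS stack-based: start with [0]
Visit order: [0, 1, 4, 3, 2]


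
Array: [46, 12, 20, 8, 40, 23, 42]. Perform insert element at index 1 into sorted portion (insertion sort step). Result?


After one pass: [12, 46, 20, 8, 40, 23, 42]


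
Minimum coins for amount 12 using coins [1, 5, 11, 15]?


dp[0]=0; dp[i]=1+min(dp[i-c] for c in coins)
...dp[7]=3, dp[8]=4, dp[9]=5, dp[10]=2, dp[11]=1, dp[12]=2
Minimum coins for 12 = 2


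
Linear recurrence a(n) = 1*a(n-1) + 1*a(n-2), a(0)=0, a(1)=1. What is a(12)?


Build bottom-up:
...a(10)=55, a(11)=89, a(12)=1*89+1*55=144


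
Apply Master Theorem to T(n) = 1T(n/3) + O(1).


a=1, b=3, c=0. log_3(1)=0 = c=0. Case 2: O(n^c log n) = O(log n)
Complexity: O(log n)


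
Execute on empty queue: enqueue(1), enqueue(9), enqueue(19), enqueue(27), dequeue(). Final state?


enqueue(1) -> [1]
enqueue(9) -> [1, 9]
enqueue(19) -> [1, 9, 19]
enqueue(27) -> [1, 9, 19, 27]
dequeue() returns 1 -> [9, 19, 27]
Final queue (front to back): [9, 19, 27]


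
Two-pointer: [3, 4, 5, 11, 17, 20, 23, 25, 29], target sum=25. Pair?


Two pointers: lo=0, hi=8
Found pair: (5, 20) summing to 25


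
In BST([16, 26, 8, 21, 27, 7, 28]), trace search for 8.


BST root = 16
Search for 8: compare at each node
Path: [16, 8]


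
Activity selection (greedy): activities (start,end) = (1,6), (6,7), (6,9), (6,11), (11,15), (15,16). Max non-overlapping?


Greedy: pick earliest-ending, then skip overlaps.
Selected (4 activities): [(1, 6), (6, 7), (11, 15), (15, 16)]


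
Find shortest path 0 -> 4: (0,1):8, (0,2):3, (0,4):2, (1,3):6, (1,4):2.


Dijkstra from 0:
Distances: {0: 0, 1: 4, 2: 3, 3: 10, 4: 2}
Shortest distance to 4 = 2, path = [0, 4]


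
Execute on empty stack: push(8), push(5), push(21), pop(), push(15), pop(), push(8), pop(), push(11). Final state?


push(8) -> [8]
push(5) -> [8, 5]
push(21) -> [8, 5, 21]
pop() returns 21 -> [8, 5]
push(15) -> [8, 5, 15]
pop() returns 15 -> [8, 5]
push(8) -> [8, 5, 8]
pop() returns 8 -> [8, 5]
push(11) -> [8, 5, 11]
Final stack (bottom to top): [8, 5, 11]


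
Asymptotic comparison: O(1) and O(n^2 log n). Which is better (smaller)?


constant grows slower than n^2 log n
O(1) is asymptotically smaller; O(n^2 log n) grows faster


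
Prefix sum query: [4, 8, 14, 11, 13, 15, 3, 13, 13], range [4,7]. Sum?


Prefix sums: [0, 4, 12, 26, 37, 50, 65, 68, 81, 94]
Sum[4..7] = prefix[8] - prefix[4] = 81 - 37 = 44


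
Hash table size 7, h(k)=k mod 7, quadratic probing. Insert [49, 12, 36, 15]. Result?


Insertions: 49->slot 0; 12->slot 5; 36->slot 1; 15->slot 2
Table: [49, 36, 15, None, None, 12, None]


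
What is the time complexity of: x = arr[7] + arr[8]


Analysis: constant-time operation, no loop
Complexity: O(1)


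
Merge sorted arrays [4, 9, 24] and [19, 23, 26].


Compare heads, take smaller each step.
Merged: [4, 9, 19, 23, 24, 26]


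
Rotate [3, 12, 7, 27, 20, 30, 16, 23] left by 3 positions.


Left rotate by 3: [27, 20, 30, 16, 23, 3, 12, 7]


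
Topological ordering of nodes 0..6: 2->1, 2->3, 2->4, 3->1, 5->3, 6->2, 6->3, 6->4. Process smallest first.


Kahn's algorithm, process smallest node first
Order: [0, 5, 6, 2, 3, 1, 4]


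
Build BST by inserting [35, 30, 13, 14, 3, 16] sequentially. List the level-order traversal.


Root = 35; build tree by BST insertion.
Level-Order traversal: [35, 30, 13, 3, 14, 16]


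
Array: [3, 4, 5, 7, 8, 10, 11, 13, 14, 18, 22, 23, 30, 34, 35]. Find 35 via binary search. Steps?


Search for 35:
[0,14] mid=7 arr[7]=13
[8,14] mid=11 arr[11]=23
[12,14] mid=13 arr[13]=34
[14,14] mid=14 arr[14]=35
Total: 4 comparisons


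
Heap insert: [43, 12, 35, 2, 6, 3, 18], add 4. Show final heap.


Append 4: [43, 12, 35, 2, 6, 3, 18, 4]
Bubble up: swap idx 7(4) with idx 3(2)
Result: [43, 12, 35, 4, 6, 3, 18, 2]


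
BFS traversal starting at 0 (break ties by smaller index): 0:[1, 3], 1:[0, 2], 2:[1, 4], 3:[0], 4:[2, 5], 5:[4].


BFS queue: start with [0]
Visit order: [0, 1, 3, 2, 4, 5]


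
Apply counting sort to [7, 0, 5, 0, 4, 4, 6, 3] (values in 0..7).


Count array: [2, 0, 0, 1, 2, 1, 1, 1]
Reconstruct: [0, 0, 3, 4, 4, 5, 6, 7]


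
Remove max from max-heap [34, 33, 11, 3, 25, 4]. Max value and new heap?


Max = 34
Replace root with last, heapify down
Resulting heap: [33, 25, 11, 3, 4]


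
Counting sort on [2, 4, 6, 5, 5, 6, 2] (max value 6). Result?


Count array: [0, 0, 2, 0, 1, 2, 2]
Reconstruct: [2, 2, 4, 5, 5, 6, 6]


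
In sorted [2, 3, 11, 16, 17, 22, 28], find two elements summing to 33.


Two pointers: lo=0, hi=6
Found pair: (11, 22) summing to 33


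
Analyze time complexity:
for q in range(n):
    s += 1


Per nesting level: O(n) = O(n)
Complexity: O(n)


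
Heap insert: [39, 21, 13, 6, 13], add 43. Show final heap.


Append 43: [39, 21, 13, 6, 13, 43]
Bubble up: swap idx 5(43) with idx 2(13); swap idx 2(43) with idx 0(39)
Result: [43, 21, 39, 6, 13, 13]


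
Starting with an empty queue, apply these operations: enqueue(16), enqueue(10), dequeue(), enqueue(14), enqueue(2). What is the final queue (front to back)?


enqueue(16) -> [16]
enqueue(10) -> [16, 10]
dequeue() returns 16 -> [10]
enqueue(14) -> [10, 14]
enqueue(2) -> [10, 14, 2]
Final queue (front to back): [10, 14, 2]


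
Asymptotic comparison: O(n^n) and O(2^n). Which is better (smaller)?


exponential grows slower than n^n
O(2^n) is asymptotically smaller; O(n^n) grows faster


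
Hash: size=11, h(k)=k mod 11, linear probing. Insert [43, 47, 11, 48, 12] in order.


Insertions: 43->slot 10; 47->slot 3; 11->slot 0; 48->slot 4; 12->slot 1
Table: [11, 12, None, 47, 48, None, None, None, None, None, 43]


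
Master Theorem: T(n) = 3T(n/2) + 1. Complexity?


a=3, b=2, c=0. log_2(3)=1.585 > c=0. Case 1: O(n^log_b(a)) = O(n^1.585)
Complexity: O(n^1.585)


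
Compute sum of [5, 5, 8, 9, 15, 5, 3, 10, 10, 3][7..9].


Prefix sums: [0, 5, 10, 18, 27, 42, 47, 50, 60, 70, 73]
Sum[7..9] = prefix[10] - prefix[7] = 73 - 50 = 23


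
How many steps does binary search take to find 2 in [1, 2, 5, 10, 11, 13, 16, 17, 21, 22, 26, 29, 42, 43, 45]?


Search for 2:
[0,14] mid=7 arr[7]=17
[0,6] mid=3 arr[3]=10
[0,2] mid=1 arr[1]=2
Total: 3 comparisons


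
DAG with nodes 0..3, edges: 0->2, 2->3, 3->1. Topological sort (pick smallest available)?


Kahn's algorithm, process smallest node first
Order: [0, 2, 3, 1]


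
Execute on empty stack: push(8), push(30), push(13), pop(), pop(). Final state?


push(8) -> [8]
push(30) -> [8, 30]
push(13) -> [8, 30, 13]
pop() returns 13 -> [8, 30]
pop() returns 30 -> [8]
Final stack (bottom to top): [8]


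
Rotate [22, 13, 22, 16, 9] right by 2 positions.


Right rotate by 2: [16, 9, 22, 13, 22]


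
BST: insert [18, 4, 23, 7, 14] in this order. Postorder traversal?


Root = 18; build tree by BST insertion.
Postorder traversal: [14, 7, 4, 23, 18]


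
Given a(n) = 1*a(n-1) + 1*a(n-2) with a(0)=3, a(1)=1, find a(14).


Build bottom-up:
...a(12)=411, a(13)=665, a(14)=1*665+1*411=1076


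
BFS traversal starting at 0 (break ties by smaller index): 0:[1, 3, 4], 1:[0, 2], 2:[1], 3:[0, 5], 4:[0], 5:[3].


BFS queue: start with [0]
Visit order: [0, 1, 3, 4, 2, 5]


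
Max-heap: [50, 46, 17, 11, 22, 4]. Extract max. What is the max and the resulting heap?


Max = 50
Replace root with last, heapify down
Resulting heap: [46, 22, 17, 11, 4]


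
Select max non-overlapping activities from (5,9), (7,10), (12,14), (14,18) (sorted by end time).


Greedy: pick earliest-ending, then skip overlaps.
Selected (3 activities): [(5, 9), (12, 14), (14, 18)]


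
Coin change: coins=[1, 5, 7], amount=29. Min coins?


dp[0]=0; dp[i]=1+min(dp[i-c] for c in coins)
...dp[24]=4, dp[25]=5, dp[26]=4, dp[27]=5, dp[28]=4, dp[29]=5
Minimum coins for 29 = 5


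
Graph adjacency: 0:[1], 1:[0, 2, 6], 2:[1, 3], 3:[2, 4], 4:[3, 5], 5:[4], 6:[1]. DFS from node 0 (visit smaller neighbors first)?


DFS stack-based: start with [0]
Visit order: [0, 1, 2, 3, 4, 5, 6]


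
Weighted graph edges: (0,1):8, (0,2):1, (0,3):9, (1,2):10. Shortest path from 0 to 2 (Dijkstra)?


Dijkstra from 0:
Distances: {0: 0, 1: 8, 2: 1, 3: 9}
Shortest distance to 2 = 1, path = [0, 2]


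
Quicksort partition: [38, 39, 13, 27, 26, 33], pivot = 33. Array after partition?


Elements <= 33 go left of pivot.
Result: [13, 27, 26, 33, 38, 39], pivot at index 3


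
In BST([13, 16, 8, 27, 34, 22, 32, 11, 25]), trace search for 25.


BST root = 13
Search for 25: compare at each node
Path: [13, 16, 27, 22, 25]


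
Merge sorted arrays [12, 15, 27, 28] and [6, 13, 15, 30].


Compare heads, take smaller each step.
Merged: [6, 12, 13, 15, 15, 27, 28, 30]


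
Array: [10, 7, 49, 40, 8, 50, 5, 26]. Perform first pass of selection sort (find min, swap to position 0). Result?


After one pass: [5, 7, 49, 40, 8, 50, 10, 26]


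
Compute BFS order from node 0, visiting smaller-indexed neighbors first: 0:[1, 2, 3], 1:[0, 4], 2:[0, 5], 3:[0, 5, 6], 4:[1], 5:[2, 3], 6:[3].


BFS queue: start with [0]
Visit order: [0, 1, 2, 3, 4, 5, 6]


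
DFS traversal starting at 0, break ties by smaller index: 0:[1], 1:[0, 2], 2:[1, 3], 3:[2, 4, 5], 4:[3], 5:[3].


DFS stack-based: start with [0]
Visit order: [0, 1, 2, 3, 4, 5]


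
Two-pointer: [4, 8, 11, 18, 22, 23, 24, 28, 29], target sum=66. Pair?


Two pointers: lo=0, hi=8
No pair sums to 66


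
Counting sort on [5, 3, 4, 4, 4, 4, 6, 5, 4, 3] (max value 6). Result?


Count array: [0, 0, 0, 2, 5, 2, 1]
Reconstruct: [3, 3, 4, 4, 4, 4, 4, 5, 5, 6]


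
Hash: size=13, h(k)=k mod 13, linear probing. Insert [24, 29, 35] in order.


Insertions: 24->slot 11; 29->slot 3; 35->slot 9
Table: [None, None, None, 29, None, None, None, None, None, 35, None, 24, None]


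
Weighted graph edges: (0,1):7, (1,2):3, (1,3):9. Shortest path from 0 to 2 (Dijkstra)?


Dijkstra from 0:
Distances: {0: 0, 1: 7, 2: 10, 3: 16}
Shortest distance to 2 = 10, path = [0, 1, 2]


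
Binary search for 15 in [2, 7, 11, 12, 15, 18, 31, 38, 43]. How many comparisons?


Search for 15:
[0,8] mid=4 arr[4]=15
Total: 1 comparisons


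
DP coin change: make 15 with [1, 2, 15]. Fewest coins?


dp[0]=0; dp[i]=1+min(dp[i-c] for c in coins)
...dp[10]=5, dp[11]=6, dp[12]=6, dp[13]=7, dp[14]=7, dp[15]=1
Minimum coins for 15 = 1


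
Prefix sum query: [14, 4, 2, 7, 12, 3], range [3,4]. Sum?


Prefix sums: [0, 14, 18, 20, 27, 39, 42]
Sum[3..4] = prefix[5] - prefix[3] = 39 - 20 = 19


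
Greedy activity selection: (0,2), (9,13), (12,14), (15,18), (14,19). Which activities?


Greedy: pick earliest-ending, then skip overlaps.
Selected (3 activities): [(0, 2), (9, 13), (15, 18)]


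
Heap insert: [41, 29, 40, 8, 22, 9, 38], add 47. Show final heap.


Append 47: [41, 29, 40, 8, 22, 9, 38, 47]
Bubble up: swap idx 7(47) with idx 3(8); swap idx 3(47) with idx 1(29); swap idx 1(47) with idx 0(41)
Result: [47, 41, 40, 29, 22, 9, 38, 8]


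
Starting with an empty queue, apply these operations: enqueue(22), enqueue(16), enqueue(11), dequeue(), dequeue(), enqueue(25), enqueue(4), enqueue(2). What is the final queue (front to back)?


enqueue(22) -> [22]
enqueue(16) -> [22, 16]
enqueue(11) -> [22, 16, 11]
dequeue() returns 22 -> [16, 11]
dequeue() returns 16 -> [11]
enqueue(25) -> [11, 25]
enqueue(4) -> [11, 25, 4]
enqueue(2) -> [11, 25, 4, 2]
Final queue (front to back): [11, 25, 4, 2]


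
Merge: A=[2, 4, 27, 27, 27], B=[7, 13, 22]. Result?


Compare heads, take smaller each step.
Merged: [2, 4, 7, 13, 22, 27, 27, 27]


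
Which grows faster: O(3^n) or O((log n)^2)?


polylogarithmic grows slower than exponential (base 3)
O((log n)^2) is asymptotically smaller; O(3^n) grows faster


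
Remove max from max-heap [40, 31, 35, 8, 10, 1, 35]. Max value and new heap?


Max = 40
Replace root with last, heapify down
Resulting heap: [35, 31, 35, 8, 10, 1]


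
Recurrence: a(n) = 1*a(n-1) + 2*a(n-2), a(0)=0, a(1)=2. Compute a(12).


Build bottom-up:
...a(10)=682, a(11)=1366, a(12)=1*1366+2*682=2730


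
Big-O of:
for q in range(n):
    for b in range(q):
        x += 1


Per nesting level: O(n) * O(n) [triangular over q] = O(n^2)
Complexity: O(n^2)


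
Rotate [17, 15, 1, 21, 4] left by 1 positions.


Left rotate by 1: [15, 1, 21, 4, 17]


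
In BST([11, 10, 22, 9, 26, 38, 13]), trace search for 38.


BST root = 11
Search for 38: compare at each node
Path: [11, 22, 26, 38]


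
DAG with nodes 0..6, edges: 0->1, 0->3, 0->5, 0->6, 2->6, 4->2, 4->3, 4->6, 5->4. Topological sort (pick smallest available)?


Kahn's algorithm, process smallest node first
Order: [0, 1, 5, 4, 2, 3, 6]


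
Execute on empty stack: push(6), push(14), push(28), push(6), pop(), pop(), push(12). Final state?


push(6) -> [6]
push(14) -> [6, 14]
push(28) -> [6, 14, 28]
push(6) -> [6, 14, 28, 6]
pop() returns 6 -> [6, 14, 28]
pop() returns 28 -> [6, 14]
push(12) -> [6, 14, 12]
Final stack (bottom to top): [6, 14, 12]


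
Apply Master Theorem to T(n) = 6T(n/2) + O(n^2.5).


a=6, b=2, c=2.5. log_2(6)=2.585 > c=2.5. Case 1: O(n^log_b(a)) = O(n^2.585)
Complexity: O(n^2.585)


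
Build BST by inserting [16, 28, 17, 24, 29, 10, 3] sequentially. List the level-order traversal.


Root = 16; build tree by BST insertion.
Level-Order traversal: [16, 10, 28, 3, 17, 29, 24]


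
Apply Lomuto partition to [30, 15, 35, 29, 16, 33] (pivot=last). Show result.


Elements <= 33 go left of pivot.
Result: [30, 15, 29, 16, 33, 35], pivot at index 4


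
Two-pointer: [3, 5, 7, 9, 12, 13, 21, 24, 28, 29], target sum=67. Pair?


Two pointers: lo=0, hi=9
No pair sums to 67


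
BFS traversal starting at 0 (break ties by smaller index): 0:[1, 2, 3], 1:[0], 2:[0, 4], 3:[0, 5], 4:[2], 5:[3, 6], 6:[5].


BFS queue: start with [0]
Visit order: [0, 1, 2, 3, 4, 5, 6]


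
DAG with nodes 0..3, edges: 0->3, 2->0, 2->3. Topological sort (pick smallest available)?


Kahn's algorithm, process smallest node first
Order: [1, 2, 0, 3]


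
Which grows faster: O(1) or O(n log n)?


constant grows slower than linearithmic
O(1) is asymptotically smaller; O(n log n) grows faster


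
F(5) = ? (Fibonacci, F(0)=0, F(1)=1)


F(n)=F(n-1)+F(n-2)
...F(3)=2, F(4)=3, F(5)=5


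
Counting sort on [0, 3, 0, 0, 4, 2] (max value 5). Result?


Count array: [3, 0, 1, 1, 1, 0]
Reconstruct: [0, 0, 0, 2, 3, 4]


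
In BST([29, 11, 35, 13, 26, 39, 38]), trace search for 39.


BST root = 29
Search for 39: compare at each node
Path: [29, 35, 39]


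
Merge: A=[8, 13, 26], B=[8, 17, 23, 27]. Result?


Compare heads, take smaller each step.
Merged: [8, 8, 13, 17, 23, 26, 27]


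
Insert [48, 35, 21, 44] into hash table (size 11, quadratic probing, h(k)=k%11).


Insertions: 48->slot 4; 35->slot 2; 21->slot 10; 44->slot 0
Table: [44, None, 35, None, 48, None, None, None, None, None, 21]


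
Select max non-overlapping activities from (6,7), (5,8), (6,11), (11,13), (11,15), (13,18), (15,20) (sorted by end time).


Greedy: pick earliest-ending, then skip overlaps.
Selected (3 activities): [(6, 7), (11, 13), (13, 18)]


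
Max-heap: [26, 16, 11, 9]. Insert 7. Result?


Append 7: [26, 16, 11, 9, 7]
Bubble up: no swaps needed
Result: [26, 16, 11, 9, 7]


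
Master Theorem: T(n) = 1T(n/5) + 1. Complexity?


a=1, b=5, c=0. log_5(1)=0 = c=0. Case 2: O(n^c log n) = O(log n)
Complexity: O(log n)


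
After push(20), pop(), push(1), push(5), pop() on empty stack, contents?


push(20) -> [20]
pop() returns 20 -> []
push(1) -> [1]
push(5) -> [1, 5]
pop() returns 5 -> [1]
Final stack (bottom to top): [1]


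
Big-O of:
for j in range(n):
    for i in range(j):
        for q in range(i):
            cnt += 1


Per nesting level: O(n) * O(n) [triangular over j] * O(n) [triangular over i] = O(n^3)
Complexity: O(n^3)


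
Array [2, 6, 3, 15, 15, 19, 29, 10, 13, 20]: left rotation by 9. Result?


Left rotate by 9: [20, 2, 6, 3, 15, 15, 19, 29, 10, 13]


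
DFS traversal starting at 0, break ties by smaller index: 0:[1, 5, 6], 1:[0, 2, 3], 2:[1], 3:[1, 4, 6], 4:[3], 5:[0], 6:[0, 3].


DFS stack-based: start with [0]
Visit order: [0, 1, 2, 3, 4, 6, 5]


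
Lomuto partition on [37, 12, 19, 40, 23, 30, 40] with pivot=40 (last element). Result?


Elements <= 40 go left of pivot.
Result: [37, 12, 19, 40, 23, 30, 40], pivot at index 6


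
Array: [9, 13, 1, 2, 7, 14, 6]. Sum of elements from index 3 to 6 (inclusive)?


Prefix sums: [0, 9, 22, 23, 25, 32, 46, 52]
Sum[3..6] = prefix[7] - prefix[3] = 52 - 23 = 29


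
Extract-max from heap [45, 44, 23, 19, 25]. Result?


Max = 45
Replace root with last, heapify down
Resulting heap: [44, 25, 23, 19]


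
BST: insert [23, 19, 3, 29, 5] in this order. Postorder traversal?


Root = 23; build tree by BST insertion.
Postorder traversal: [5, 3, 19, 29, 23]


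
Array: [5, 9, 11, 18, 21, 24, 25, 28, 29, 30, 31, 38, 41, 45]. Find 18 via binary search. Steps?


Search for 18:
[0,13] mid=6 arr[6]=25
[0,5] mid=2 arr[2]=11
[3,5] mid=4 arr[4]=21
[3,3] mid=3 arr[3]=18
Total: 4 comparisons


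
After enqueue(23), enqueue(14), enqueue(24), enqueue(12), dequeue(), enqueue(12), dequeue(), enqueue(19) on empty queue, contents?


enqueue(23) -> [23]
enqueue(14) -> [23, 14]
enqueue(24) -> [23, 14, 24]
enqueue(12) -> [23, 14, 24, 12]
dequeue() returns 23 -> [14, 24, 12]
enqueue(12) -> [14, 24, 12, 12]
dequeue() returns 14 -> [24, 12, 12]
enqueue(19) -> [24, 12, 12, 19]
Final queue (front to back): [24, 12, 12, 19]


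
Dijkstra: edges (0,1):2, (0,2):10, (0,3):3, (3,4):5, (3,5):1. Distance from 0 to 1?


Dijkstra from 0:
Distances: {0: 0, 1: 2, 2: 10, 3: 3, 4: 8, 5: 4}
Shortest distance to 1 = 2, path = [0, 1]


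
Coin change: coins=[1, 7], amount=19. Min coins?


dp[0]=0; dp[i]=1+min(dp[i-c] for c in coins)
...dp[14]=2, dp[15]=3, dp[16]=4, dp[17]=5, dp[18]=6, dp[19]=7
Minimum coins for 19 = 7


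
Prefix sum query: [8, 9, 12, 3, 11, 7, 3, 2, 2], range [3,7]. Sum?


Prefix sums: [0, 8, 17, 29, 32, 43, 50, 53, 55, 57]
Sum[3..7] = prefix[8] - prefix[3] = 55 - 29 = 26


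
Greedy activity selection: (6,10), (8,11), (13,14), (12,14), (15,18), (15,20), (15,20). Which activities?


Greedy: pick earliest-ending, then skip overlaps.
Selected (3 activities): [(6, 10), (13, 14), (15, 18)]


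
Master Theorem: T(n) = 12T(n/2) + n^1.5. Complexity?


a=12, b=2, c=1.5. log_2(12)=3.585 > c=1.5. Case 1: O(n^log_b(a)) = O(n^3.585)
Complexity: O(n^3.585)


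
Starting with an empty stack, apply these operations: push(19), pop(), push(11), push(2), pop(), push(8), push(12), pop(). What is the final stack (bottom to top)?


push(19) -> [19]
pop() returns 19 -> []
push(11) -> [11]
push(2) -> [11, 2]
pop() returns 2 -> [11]
push(8) -> [11, 8]
push(12) -> [11, 8, 12]
pop() returns 12 -> [11, 8]
Final stack (bottom to top): [11, 8]


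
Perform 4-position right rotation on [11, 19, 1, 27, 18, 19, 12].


Right rotate by 4: [27, 18, 19, 12, 11, 19, 1]


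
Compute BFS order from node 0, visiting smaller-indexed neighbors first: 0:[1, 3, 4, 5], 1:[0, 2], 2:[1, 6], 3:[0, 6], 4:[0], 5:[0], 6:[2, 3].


BFS queue: start with [0]
Visit order: [0, 1, 3, 4, 5, 2, 6]


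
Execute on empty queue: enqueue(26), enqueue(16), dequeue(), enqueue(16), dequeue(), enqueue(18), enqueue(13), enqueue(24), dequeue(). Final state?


enqueue(26) -> [26]
enqueue(16) -> [26, 16]
dequeue() returns 26 -> [16]
enqueue(16) -> [16, 16]
dequeue() returns 16 -> [16]
enqueue(18) -> [16, 18]
enqueue(13) -> [16, 18, 13]
enqueue(24) -> [16, 18, 13, 24]
dequeue() returns 16 -> [18, 13, 24]
Final queue (front to back): [18, 13, 24]


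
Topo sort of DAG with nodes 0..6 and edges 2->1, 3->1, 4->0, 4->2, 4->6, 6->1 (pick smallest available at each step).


Kahn's algorithm, process smallest node first
Order: [3, 4, 0, 2, 5, 6, 1]


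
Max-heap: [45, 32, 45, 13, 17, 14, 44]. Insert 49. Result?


Append 49: [45, 32, 45, 13, 17, 14, 44, 49]
Bubble up: swap idx 7(49) with idx 3(13); swap idx 3(49) with idx 1(32); swap idx 1(49) with idx 0(45)
Result: [49, 45, 45, 32, 17, 14, 44, 13]


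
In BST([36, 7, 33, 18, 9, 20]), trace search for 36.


BST root = 36
Search for 36: compare at each node
Path: [36]


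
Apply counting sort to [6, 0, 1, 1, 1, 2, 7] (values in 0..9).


Count array: [1, 3, 1, 0, 0, 0, 1, 1, 0, 0]
Reconstruct: [0, 1, 1, 1, 2, 6, 7]


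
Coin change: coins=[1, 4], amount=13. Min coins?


dp[0]=0; dp[i]=1+min(dp[i-c] for c in coins)
...dp[8]=2, dp[9]=3, dp[10]=4, dp[11]=5, dp[12]=3, dp[13]=4
Minimum coins for 13 = 4


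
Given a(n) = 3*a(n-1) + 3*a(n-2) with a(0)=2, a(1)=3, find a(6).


Build bottom-up:
...a(4)=207, a(5)=783, a(6)=3*783+3*207=2970


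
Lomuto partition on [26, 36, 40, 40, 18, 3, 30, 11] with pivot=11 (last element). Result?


Elements <= 11 go left of pivot.
Result: [3, 11, 40, 40, 18, 26, 30, 36], pivot at index 1


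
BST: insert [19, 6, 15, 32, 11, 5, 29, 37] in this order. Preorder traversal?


Root = 19; build tree by BST insertion.
Preorder traversal: [19, 6, 5, 15, 11, 32, 29, 37]


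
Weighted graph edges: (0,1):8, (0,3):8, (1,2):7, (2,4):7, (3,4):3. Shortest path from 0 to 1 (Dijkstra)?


Dijkstra from 0:
Distances: {0: 0, 1: 8, 2: 15, 3: 8, 4: 11}
Shortest distance to 1 = 8, path = [0, 1]


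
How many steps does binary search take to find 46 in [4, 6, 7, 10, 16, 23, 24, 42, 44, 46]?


Search for 46:
[0,9] mid=4 arr[4]=16
[5,9] mid=7 arr[7]=42
[8,9] mid=8 arr[8]=44
[9,9] mid=9 arr[9]=46
Total: 4 comparisons


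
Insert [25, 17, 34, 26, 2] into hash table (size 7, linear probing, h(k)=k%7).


Insertions: 25->slot 4; 17->slot 3; 34->slot 6; 26->slot 5; 2->slot 2
Table: [None, None, 2, 17, 25, 26, 34]


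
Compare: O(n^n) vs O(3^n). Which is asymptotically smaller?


exponential (base 3) grows slower than n^n
O(3^n) is asymptotically smaller; O(n^n) grows faster


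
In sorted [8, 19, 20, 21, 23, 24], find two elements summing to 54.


Two pointers: lo=0, hi=5
No pair sums to 54


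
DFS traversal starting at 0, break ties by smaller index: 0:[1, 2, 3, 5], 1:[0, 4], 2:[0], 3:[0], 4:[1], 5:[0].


DFS stack-based: start with [0]
Visit order: [0, 1, 4, 2, 3, 5]


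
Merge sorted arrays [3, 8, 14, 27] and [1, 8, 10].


Compare heads, take smaller each step.
Merged: [1, 3, 8, 8, 10, 14, 27]


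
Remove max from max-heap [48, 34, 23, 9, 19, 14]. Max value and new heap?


Max = 48
Replace root with last, heapify down
Resulting heap: [34, 19, 23, 9, 14]


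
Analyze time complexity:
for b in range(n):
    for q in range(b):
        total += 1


Per nesting level: O(n) * O(n) [triangular over b] = O(n^2)
Complexity: O(n^2)


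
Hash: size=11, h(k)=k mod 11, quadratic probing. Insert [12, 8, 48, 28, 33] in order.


Insertions: 12->slot 1; 8->slot 8; 48->slot 4; 28->slot 6; 33->slot 0
Table: [33, 12, None, None, 48, None, 28, None, 8, None, None]


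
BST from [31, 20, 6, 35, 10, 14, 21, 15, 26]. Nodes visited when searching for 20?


BST root = 31
Search for 20: compare at each node
Path: [31, 20]


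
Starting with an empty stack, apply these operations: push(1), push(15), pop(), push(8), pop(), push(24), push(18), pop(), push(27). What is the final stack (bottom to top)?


push(1) -> [1]
push(15) -> [1, 15]
pop() returns 15 -> [1]
push(8) -> [1, 8]
pop() returns 8 -> [1]
push(24) -> [1, 24]
push(18) -> [1, 24, 18]
pop() returns 18 -> [1, 24]
push(27) -> [1, 24, 27]
Final stack (bottom to top): [1, 24, 27]


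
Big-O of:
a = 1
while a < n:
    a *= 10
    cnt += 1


Per nesting level: O(log n) = O(log n)
Complexity: O(log n)


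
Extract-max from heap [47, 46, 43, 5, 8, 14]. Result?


Max = 47
Replace root with last, heapify down
Resulting heap: [46, 14, 43, 5, 8]


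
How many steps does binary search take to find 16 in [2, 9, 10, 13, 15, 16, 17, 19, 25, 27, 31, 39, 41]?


Search for 16:
[0,12] mid=6 arr[6]=17
[0,5] mid=2 arr[2]=10
[3,5] mid=4 arr[4]=15
[5,5] mid=5 arr[5]=16
Total: 4 comparisons


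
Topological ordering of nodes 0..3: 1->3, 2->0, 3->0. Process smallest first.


Kahn's algorithm, process smallest node first
Order: [1, 2, 3, 0]


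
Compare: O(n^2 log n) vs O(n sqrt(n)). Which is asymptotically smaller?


n^1.5 grows slower than n^2 log n
O(n sqrt(n)) is asymptotically smaller; O(n^2 log n) grows faster


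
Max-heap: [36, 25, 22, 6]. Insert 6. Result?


Append 6: [36, 25, 22, 6, 6]
Bubble up: no swaps needed
Result: [36, 25, 22, 6, 6]


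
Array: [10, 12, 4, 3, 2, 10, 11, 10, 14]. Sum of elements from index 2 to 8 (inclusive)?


Prefix sums: [0, 10, 22, 26, 29, 31, 41, 52, 62, 76]
Sum[2..8] = prefix[9] - prefix[2] = 76 - 22 = 54


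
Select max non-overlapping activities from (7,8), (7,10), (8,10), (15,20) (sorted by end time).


Greedy: pick earliest-ending, then skip overlaps.
Selected (3 activities): [(7, 8), (8, 10), (15, 20)]


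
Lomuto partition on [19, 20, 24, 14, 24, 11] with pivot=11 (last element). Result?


Elements <= 11 go left of pivot.
Result: [11, 20, 24, 14, 24, 19], pivot at index 0


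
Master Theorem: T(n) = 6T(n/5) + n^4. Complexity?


a=6, b=5, c=4. log_5(6)=1.113 < c=4. Case 3: O(n^c) = O(n^4)
Complexity: O(n^4)


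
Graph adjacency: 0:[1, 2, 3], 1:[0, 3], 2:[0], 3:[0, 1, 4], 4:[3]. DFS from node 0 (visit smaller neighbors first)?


DFS stack-based: start with [0]
Visit order: [0, 1, 3, 4, 2]


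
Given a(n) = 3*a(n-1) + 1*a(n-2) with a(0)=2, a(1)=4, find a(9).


Build bottom-up:
...a(7)=5476, a(8)=18086, a(9)=3*18086+1*5476=59734


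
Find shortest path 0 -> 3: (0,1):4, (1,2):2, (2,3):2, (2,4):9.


Dijkstra from 0:
Distances: {0: 0, 1: 4, 2: 6, 3: 8, 4: 15}
Shortest distance to 3 = 8, path = [0, 1, 2, 3]


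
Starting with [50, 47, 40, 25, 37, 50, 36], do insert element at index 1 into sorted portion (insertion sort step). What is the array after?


After one pass: [47, 50, 40, 25, 37, 50, 36]


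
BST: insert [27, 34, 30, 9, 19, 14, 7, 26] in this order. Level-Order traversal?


Root = 27; build tree by BST insertion.
Level-Order traversal: [27, 9, 34, 7, 19, 30, 14, 26]


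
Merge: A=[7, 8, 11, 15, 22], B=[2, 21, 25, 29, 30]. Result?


Compare heads, take smaller each step.
Merged: [2, 7, 8, 11, 15, 21, 22, 25, 29, 30]


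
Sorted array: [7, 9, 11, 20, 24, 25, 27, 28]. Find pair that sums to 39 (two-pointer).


Two pointers: lo=0, hi=7
Found pair: (11, 28) summing to 39


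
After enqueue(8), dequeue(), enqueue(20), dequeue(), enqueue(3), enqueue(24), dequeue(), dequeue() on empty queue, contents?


enqueue(8) -> [8]
dequeue() returns 8 -> []
enqueue(20) -> [20]
dequeue() returns 20 -> []
enqueue(3) -> [3]
enqueue(24) -> [3, 24]
dequeue() returns 3 -> [24]
dequeue() returns 24 -> []
Final queue (front to back): []


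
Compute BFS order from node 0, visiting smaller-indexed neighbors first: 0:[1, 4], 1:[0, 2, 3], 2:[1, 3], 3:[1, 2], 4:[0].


BFS queue: start with [0]
Visit order: [0, 1, 4, 2, 3]


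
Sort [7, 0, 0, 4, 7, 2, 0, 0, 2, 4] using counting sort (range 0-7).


Count array: [4, 0, 2, 0, 2, 0, 0, 2]
Reconstruct: [0, 0, 0, 0, 2, 2, 4, 4, 7, 7]


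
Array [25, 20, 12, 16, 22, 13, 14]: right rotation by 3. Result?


Right rotate by 3: [22, 13, 14, 25, 20, 12, 16]


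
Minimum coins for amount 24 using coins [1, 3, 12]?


dp[0]=0; dp[i]=1+min(dp[i-c] for c in coins)
...dp[19]=4, dp[20]=5, dp[21]=4, dp[22]=5, dp[23]=6, dp[24]=2
Minimum coins for 24 = 2


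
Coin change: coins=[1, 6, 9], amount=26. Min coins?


dp[0]=0; dp[i]=1+min(dp[i-c] for c in coins)
...dp[21]=3, dp[22]=4, dp[23]=5, dp[24]=3, dp[25]=4, dp[26]=5
Minimum coins for 26 = 5


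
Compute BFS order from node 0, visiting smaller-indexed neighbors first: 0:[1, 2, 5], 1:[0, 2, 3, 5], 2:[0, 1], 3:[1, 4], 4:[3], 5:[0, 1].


BFS queue: start with [0]
Visit order: [0, 1, 2, 5, 3, 4]


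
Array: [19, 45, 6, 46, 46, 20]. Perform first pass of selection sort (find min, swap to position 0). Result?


After one pass: [6, 45, 19, 46, 46, 20]


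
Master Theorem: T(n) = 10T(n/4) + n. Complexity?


a=10, b=4, c=1. log_4(10)=1.661 > c=1. Case 1: O(n^log_b(a)) = O(n^1.661)
Complexity: O(n^1.661)


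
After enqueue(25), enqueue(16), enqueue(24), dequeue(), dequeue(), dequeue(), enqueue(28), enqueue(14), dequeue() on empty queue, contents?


enqueue(25) -> [25]
enqueue(16) -> [25, 16]
enqueue(24) -> [25, 16, 24]
dequeue() returns 25 -> [16, 24]
dequeue() returns 16 -> [24]
dequeue() returns 24 -> []
enqueue(28) -> [28]
enqueue(14) -> [28, 14]
dequeue() returns 28 -> [14]
Final queue (front to back): [14]


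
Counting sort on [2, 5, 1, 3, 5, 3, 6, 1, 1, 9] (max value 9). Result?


Count array: [0, 3, 1, 2, 0, 2, 1, 0, 0, 1]
Reconstruct: [1, 1, 1, 2, 3, 3, 5, 5, 6, 9]


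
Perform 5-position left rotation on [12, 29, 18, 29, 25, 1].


Left rotate by 5: [1, 12, 29, 18, 29, 25]


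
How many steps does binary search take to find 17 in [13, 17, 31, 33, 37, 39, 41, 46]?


Search for 17:
[0,7] mid=3 arr[3]=33
[0,2] mid=1 arr[1]=17
Total: 2 comparisons
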